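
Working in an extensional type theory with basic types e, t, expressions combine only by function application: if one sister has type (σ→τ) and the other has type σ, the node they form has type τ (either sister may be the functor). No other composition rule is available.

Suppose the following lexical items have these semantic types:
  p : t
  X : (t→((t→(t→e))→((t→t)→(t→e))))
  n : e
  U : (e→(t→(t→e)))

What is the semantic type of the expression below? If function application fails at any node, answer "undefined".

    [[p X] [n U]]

[p X]: functor X : (t→((t→(t→e))→((t→t)→(t→e)))), argument p : t; result ((t→(t→e))→((t→t)→(t→e))).
[n U]: functor U : (e→(t→(t→e))), argument n : e; result (t→(t→e)).
[[p X] [n U]]: functor [p X] : ((t→(t→e))→((t→t)→(t→e))), argument [n U] : (t→(t→e)); result ((t→t)→(t→e)).

((t→t)→(t→e))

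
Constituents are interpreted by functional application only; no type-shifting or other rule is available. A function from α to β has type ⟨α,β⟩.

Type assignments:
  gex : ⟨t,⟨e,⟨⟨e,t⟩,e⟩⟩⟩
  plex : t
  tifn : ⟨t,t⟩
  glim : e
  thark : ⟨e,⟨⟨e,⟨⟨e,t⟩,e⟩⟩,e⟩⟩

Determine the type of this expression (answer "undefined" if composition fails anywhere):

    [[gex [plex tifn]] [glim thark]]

At [plex tifn], tifn : ⟨t,t⟩ takes plex : t, giving t.
At [gex [plex tifn]], gex : ⟨t,⟨e,⟨⟨e,t⟩,e⟩⟩⟩ takes [plex tifn] : t, giving ⟨e,⟨⟨e,t⟩,e⟩⟩.
At [glim thark], thark : ⟨e,⟨⟨e,⟨⟨e,t⟩,e⟩⟩,e⟩⟩ takes glim : e, giving ⟨⟨e,⟨⟨e,t⟩,e⟩⟩,e⟩.
At [[gex [plex tifn]] [glim thark]], [glim thark] : ⟨⟨e,⟨⟨e,t⟩,e⟩⟩,e⟩ takes [gex [plex tifn]] : ⟨e,⟨⟨e,t⟩,e⟩⟩, giving e.

e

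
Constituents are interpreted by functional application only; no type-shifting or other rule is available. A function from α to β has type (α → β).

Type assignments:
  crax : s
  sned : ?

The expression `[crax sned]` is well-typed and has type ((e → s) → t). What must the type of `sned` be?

(s → ((e → s) → t))

At [crax sned] (required: ((e → s) → t)): crax is s, which is not a function with range ((e → s) → t); hence sned is the functor — type (s → ((e → s) → t)).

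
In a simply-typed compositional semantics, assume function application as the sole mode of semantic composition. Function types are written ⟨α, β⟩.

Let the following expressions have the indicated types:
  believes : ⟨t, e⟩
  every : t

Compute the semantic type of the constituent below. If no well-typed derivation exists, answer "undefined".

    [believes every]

[believes every]: believes is ⟨t, e⟩, every is t; result e.

e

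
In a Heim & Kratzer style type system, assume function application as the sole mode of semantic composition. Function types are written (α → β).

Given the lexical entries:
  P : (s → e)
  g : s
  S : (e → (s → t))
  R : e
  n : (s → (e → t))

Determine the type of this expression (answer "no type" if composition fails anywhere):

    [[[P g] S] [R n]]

[P g] — P of type (s → e) combines with g of type s: type e.
[[P g] S] — S of type (e → (s → t)) combines with [P g] of type e: type (s → t).
At [R n]: neither e nor (s → (e → t)) can take the other as argument; the node is ill-typed.

no type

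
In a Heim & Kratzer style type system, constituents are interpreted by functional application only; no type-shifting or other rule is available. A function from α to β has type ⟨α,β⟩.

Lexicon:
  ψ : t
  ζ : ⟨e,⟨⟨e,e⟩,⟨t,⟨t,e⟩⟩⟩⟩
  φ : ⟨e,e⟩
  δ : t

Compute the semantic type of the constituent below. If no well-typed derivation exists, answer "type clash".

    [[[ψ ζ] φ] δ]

type clash

[ψ ζ]: t and ⟨e,⟨⟨e,e⟩,⟨t,⟨t,e⟩⟩⟩⟩ cannot combine by function application — type clash.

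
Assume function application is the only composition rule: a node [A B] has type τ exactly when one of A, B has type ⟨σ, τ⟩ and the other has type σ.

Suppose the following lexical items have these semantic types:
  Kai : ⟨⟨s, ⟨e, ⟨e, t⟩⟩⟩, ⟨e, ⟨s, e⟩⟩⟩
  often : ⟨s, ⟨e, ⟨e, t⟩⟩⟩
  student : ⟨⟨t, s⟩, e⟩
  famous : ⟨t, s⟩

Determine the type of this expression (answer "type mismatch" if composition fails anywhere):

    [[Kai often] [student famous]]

⟨s, e⟩

[Kai often]: Kai is ⟨⟨s, ⟨e, ⟨e, t⟩⟩⟩, ⟨e, ⟨s, e⟩⟩⟩, often is ⟨s, ⟨e, ⟨e, t⟩⟩⟩; result ⟨e, ⟨s, e⟩⟩.
[student famous]: student is ⟨⟨t, s⟩, e⟩, famous is ⟨t, s⟩; result e.
[[Kai often] [student famous]]: [Kai often] is ⟨e, ⟨s, e⟩⟩, [student famous] is e; result ⟨s, e⟩.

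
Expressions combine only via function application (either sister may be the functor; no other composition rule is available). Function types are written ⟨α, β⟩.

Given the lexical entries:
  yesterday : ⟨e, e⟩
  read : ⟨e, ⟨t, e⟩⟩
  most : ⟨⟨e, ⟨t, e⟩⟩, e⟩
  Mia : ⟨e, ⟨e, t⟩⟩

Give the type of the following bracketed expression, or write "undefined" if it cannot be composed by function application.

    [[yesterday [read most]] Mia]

[read most]: most is ⟨⟨e, ⟨t, e⟩⟩, e⟩, read is ⟨e, ⟨t, e⟩⟩; result e.
[yesterday [read most]]: yesterday is ⟨e, e⟩, [read most] is e; result e.
[[yesterday [read most]] Mia]: Mia is ⟨e, ⟨e, t⟩⟩, [yesterday [read most]] is e; result ⟨e, t⟩.

⟨e, t⟩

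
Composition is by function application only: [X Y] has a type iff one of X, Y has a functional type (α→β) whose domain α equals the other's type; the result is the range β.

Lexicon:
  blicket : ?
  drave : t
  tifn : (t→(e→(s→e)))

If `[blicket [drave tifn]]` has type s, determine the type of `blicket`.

((e→(s→e))→s)

[blicket [drave tifn]] must have type s. The sister [drave tifn] has type (e→(s→e)); that is not a function onto s, so blicket must be the functor, of type ((e→(s→e))→s).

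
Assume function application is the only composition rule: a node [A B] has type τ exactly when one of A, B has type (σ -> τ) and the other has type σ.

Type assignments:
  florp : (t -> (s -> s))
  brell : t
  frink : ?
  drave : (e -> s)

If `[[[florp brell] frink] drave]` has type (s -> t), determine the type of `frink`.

((s -> s) -> ((e -> s) -> (s -> t)))

At [[[florp brell] frink] drave] (required: (s -> t)): drave is (e -> s), which is not a function with range (s -> t); hence [[florp brell] frink] is the functor — type ((e -> s) -> (s -> t)).
At [[florp brell] frink] (required: ((e -> s) -> (s -> t))): [florp brell] is (s -> s), which is not a function with range ((e -> s) -> (s -> t)); hence frink is the functor — type ((s -> s) -> ((e -> s) -> (s -> t))).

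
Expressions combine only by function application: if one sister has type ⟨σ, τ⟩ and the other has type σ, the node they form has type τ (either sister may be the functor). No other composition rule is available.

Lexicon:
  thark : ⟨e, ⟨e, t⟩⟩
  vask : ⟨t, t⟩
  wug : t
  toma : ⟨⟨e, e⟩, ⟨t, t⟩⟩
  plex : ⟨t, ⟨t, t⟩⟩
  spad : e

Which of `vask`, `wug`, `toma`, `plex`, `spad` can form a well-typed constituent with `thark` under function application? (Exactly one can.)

vask : ⟨t, t⟩ — no; thark wants e, and vask wants t.
wug : t — no; thark wants e, and wug wants nothing (atomic).
toma : ⟨⟨e, e⟩, ⟨t, t⟩⟩ — no; thark wants e, and toma wants ⟨e, e⟩.
plex : ⟨t, ⟨t, t⟩⟩ — no; thark wants e, and plex wants t.
spad — combines: thark : ⟨e, ⟨e, t⟩⟩ takes spad : e as argument, giving ⟨e, t⟩.

spad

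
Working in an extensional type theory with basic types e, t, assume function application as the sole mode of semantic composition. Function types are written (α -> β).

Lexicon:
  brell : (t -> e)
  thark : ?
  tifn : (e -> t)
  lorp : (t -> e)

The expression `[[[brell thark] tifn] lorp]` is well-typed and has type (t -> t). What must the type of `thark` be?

For [[[brell thark] tifn] lorp] to have type (t -> t) with lorp of type (t -> e), [[brell thark] tifn] must be the function: [[brell thark] tifn] : ((t -> e) -> (t -> t)).
For [[brell thark] tifn] to have type ((t -> e) -> (t -> t)) with tifn of type (e -> t), [brell thark] must be the function: [brell thark] : ((e -> t) -> ((t -> e) -> (t -> t))).
For [brell thark] to have type ((e -> t) -> ((t -> e) -> (t -> t))) with brell of type (t -> e), thark must be the function: thark : ((t -> e) -> ((e -> t) -> ((t -> e) -> (t -> t)))).

((t -> e) -> ((e -> t) -> ((t -> e) -> (t -> t))))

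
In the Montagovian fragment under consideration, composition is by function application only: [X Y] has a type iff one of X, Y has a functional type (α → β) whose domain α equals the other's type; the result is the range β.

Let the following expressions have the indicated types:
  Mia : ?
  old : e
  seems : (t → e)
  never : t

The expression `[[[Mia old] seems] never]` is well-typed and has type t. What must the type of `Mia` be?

(e → ((t → e) → (t → t)))

[[[Mia old] seems] never] must have type t. The sister never has type t; that is not a function onto t, so [[Mia old] seems] must be the functor, of type (t → t).
[[Mia old] seems] must have type (t → t). The sister seems has type (t → e); that is not a function onto (t → t), so [Mia old] must be the functor, of type ((t → e) → (t → t)).
[Mia old] must have type ((t → e) → (t → t)). The sister old has type e; that is not a function onto ((t → e) → (t → t)), so Mia must be the functor, of type (e → ((t → e) → (t → t))).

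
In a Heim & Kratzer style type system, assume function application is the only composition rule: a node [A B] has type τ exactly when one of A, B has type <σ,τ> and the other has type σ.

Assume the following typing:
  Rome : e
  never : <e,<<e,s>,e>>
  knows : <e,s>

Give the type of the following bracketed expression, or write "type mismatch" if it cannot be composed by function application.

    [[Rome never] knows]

e

At [Rome never], never : <e,<<e,s>,e>> takes Rome : e, giving <<e,s>,e>.
At [[Rome never] knows], [Rome never] : <<e,s>,e> takes knows : <e,s>, giving e.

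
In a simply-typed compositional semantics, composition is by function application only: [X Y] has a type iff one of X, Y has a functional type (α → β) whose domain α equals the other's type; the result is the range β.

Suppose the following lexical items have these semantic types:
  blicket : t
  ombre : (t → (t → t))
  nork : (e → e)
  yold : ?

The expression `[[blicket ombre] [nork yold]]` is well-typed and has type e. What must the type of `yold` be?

((e → e) → ((t → t) → e))

At [[blicket ombre] [nork yold]] (required: e): [blicket ombre] is (t → t), which is not a function with range e; hence [nork yold] is the functor — type ((t → t) → e).
At [nork yold] (required: ((t → t) → e)): nork is (e → e), which is not a function with range ((t → t) → e); hence yold is the functor — type ((e → e) → ((t → t) → e)).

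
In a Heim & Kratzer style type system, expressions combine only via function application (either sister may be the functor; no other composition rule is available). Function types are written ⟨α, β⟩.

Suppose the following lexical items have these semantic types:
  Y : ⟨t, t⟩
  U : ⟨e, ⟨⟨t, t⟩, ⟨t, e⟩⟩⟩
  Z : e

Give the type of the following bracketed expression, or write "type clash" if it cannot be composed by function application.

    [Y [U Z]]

[U Z] — U of type ⟨e, ⟨⟨t, t⟩, ⟨t, e⟩⟩⟩ combines with Z of type e: type ⟨⟨t, t⟩, ⟨t, e⟩⟩.
[Y [U Z]] — [U Z] of type ⟨⟨t, t⟩, ⟨t, e⟩⟩ combines with Y of type ⟨t, t⟩: type ⟨t, e⟩.

⟨t, e⟩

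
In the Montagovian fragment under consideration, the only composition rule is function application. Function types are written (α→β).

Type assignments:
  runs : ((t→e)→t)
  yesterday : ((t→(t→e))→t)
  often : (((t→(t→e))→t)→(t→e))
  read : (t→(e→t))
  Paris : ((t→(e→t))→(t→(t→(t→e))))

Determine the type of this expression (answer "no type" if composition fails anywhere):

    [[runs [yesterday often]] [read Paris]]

[yesterday often]: functor often : (((t→(t→e))→t)→(t→e)), argument yesterday : ((t→(t→e))→t); result (t→e).
[runs [yesterday often]]: functor runs : ((t→e)→t), argument [yesterday often] : (t→e); result t.
[read Paris]: functor Paris : ((t→(e→t))→(t→(t→(t→e)))), argument read : (t→(e→t)); result (t→(t→(t→e))).
[[runs [yesterday often]] [read Paris]]: functor [read Paris] : (t→(t→(t→e))), argument [runs [yesterday often]] : t; result (t→(t→e)).

(t→(t→e))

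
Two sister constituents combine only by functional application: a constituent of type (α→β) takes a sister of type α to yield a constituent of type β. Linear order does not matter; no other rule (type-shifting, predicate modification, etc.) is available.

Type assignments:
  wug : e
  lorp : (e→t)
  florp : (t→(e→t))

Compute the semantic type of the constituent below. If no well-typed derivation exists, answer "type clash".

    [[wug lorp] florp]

[wug lorp]: lorp is (e→t), wug is e; result t.
[[wug lorp] florp]: florp is (t→(e→t)), [wug lorp] is t; result (e→t).

(e→t)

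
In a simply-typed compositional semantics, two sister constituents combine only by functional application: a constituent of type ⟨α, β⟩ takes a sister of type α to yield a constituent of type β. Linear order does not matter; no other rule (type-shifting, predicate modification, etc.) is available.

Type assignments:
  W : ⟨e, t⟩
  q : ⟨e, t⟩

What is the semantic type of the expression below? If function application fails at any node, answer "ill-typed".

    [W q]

At [W q]: neither ⟨e, t⟩ nor ⟨e, t⟩ can take the other as argument; the node is ill-typed.

ill-typed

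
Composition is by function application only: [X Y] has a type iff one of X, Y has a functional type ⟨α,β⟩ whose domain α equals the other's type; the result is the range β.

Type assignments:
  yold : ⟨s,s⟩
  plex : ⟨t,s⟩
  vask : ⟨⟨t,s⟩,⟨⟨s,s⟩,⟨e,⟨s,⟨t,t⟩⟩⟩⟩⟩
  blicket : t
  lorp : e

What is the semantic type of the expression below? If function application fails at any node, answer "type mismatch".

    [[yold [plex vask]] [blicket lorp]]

type mismatch

[plex vask]: functor vask : ⟨⟨t,s⟩,⟨⟨s,s⟩,⟨e,⟨s,⟨t,t⟩⟩⟩⟩⟩, argument plex : ⟨t,s⟩; result ⟨⟨s,s⟩,⟨e,⟨s,⟨t,t⟩⟩⟩⟩.
[yold [plex vask]]: functor [plex vask] : ⟨⟨s,s⟩,⟨e,⟨s,⟨t,t⟩⟩⟩⟩, argument yold : ⟨s,s⟩; result ⟨e,⟨s,⟨t,t⟩⟩⟩.
[blicket lorp]: t with e — neither is a function whose domain matches the other; composition fails here.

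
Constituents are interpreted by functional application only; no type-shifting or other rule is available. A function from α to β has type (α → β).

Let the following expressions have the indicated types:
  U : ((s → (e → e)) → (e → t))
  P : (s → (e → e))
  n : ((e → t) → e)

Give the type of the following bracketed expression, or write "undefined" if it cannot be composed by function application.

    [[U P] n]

[U P]: ((s → (e → e)) → (e → t)) applied to (s → (e → e)) yields (e → t).
[[U P] n]: ((e → t) → e) applied to (e → t) yields e.

e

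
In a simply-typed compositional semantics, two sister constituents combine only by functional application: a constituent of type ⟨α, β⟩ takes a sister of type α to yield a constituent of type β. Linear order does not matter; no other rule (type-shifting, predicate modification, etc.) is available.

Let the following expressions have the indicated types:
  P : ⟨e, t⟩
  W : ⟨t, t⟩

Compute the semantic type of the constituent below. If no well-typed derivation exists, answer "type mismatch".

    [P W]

[P W]: ⟨e, t⟩ with ⟨t, t⟩ — neither is a function whose domain matches the other; composition fails here.

type mismatch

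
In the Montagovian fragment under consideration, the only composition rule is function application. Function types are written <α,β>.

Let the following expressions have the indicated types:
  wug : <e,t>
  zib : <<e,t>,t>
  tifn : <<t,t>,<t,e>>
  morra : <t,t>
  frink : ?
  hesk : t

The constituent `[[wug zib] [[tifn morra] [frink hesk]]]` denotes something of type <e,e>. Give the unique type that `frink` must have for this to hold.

For [[wug zib] [[tifn morra] [frink hesk]]] to have type <e,e> with [wug zib] of type t, [[tifn morra] [frink hesk]] must be the function: [[tifn morra] [frink hesk]] : <t,<e,e>>.
For [[tifn morra] [frink hesk]] to have type <t,<e,e>> with [tifn morra] of type <t,e>, [frink hesk] must be the function: [frink hesk] : <<t,e>,<t,<e,e>>>.
For [frink hesk] to have type <<t,e>,<t,<e,e>>> with hesk of type t, frink must be the function: frink : <t,<<t,e>,<t,<e,e>>>>.

<t,<<t,e>,<t,<e,e>>>>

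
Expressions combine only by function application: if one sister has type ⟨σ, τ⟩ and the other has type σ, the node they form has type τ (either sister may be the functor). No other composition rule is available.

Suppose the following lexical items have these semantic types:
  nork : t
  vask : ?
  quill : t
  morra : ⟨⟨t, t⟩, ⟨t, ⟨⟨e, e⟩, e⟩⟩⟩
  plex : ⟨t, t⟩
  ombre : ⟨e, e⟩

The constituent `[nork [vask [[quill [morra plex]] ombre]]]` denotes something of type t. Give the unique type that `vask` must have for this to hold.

For [nork [vask [[quill [morra plex]] ombre]]] to have type t with nork of type t, [vask [[quill [morra plex]] ombre]] must be the function: [vask [[quill [morra plex]] ombre]] : ⟨t, t⟩.
For [vask [[quill [morra plex]] ombre]] to have type ⟨t, t⟩ with [[quill [morra plex]] ombre] of type e, vask must be the function: vask : ⟨e, ⟨t, t⟩⟩.

⟨e, ⟨t, t⟩⟩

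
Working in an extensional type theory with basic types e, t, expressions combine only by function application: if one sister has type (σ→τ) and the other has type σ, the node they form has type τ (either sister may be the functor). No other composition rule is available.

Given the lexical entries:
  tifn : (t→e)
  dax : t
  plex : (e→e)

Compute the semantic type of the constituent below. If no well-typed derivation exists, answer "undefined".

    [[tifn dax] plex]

At [tifn dax], tifn : (t→e) takes dax : t, giving e.
At [[tifn dax] plex], plex : (e→e) takes [tifn dax] : e, giving e.

e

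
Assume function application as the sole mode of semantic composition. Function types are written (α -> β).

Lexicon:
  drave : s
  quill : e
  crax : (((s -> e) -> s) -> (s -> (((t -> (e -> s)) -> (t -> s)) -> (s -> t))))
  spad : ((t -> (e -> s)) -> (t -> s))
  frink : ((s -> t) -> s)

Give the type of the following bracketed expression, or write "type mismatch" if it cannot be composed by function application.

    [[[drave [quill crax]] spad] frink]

At [quill crax]: neither e nor (((s -> e) -> s) -> (s -> (((t -> (e -> s)) -> (t -> s)) -> (s -> t)))) can take the other as argument; the node is ill-typed.

type mismatch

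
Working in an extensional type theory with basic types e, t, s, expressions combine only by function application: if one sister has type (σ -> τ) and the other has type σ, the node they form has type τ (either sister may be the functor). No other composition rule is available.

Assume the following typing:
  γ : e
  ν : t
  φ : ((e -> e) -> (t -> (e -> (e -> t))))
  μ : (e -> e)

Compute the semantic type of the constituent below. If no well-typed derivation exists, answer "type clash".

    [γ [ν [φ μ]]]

[φ μ]: ((e -> e) -> (t -> (e -> (e -> t)))) applied to (e -> e) yields (t -> (e -> (e -> t))).
[ν [φ μ]]: (t -> (e -> (e -> t))) applied to t yields (e -> (e -> t)).
[γ [ν [φ μ]]]: (e -> (e -> t)) applied to e yields (e -> t).

(e -> t)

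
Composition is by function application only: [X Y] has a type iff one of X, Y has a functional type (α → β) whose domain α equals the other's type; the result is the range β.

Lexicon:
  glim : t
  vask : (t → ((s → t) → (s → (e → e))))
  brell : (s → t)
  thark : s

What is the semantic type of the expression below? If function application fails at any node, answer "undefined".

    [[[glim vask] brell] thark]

[glim vask]: vask is (t → ((s → t) → (s → (e → e)))), glim is t; result ((s → t) → (s → (e → e))).
[[glim vask] brell]: [glim vask] is ((s → t) → (s → (e → e))), brell is (s → t); result (s → (e → e)).
[[[glim vask] brell] thark]: [[glim vask] brell] is (s → (e → e)), thark is s; result (e → e).

(e → e)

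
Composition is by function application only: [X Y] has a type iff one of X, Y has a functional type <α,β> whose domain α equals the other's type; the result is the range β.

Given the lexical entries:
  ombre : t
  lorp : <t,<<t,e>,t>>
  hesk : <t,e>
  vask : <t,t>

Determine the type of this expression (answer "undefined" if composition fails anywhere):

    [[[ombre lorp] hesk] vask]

t

[ombre lorp]: functor lorp : <t,<<t,e>,t>>, argument ombre : t; result <<t,e>,t>.
[[ombre lorp] hesk]: functor [ombre lorp] : <<t,e>,t>, argument hesk : <t,e>; result t.
[[[ombre lorp] hesk] vask]: functor vask : <t,t>, argument [[ombre lorp] hesk] : t; result t.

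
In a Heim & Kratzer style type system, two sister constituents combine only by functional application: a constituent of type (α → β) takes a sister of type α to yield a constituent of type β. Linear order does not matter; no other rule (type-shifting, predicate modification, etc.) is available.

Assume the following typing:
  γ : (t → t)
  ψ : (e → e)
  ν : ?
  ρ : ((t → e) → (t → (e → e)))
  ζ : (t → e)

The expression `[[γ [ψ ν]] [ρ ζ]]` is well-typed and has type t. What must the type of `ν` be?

((e → e) → ((t → t) → ((t → (e → e)) → t)))

At [[γ [ψ ν]] [ρ ζ]] (required: t): [ρ ζ] is (t → (e → e)), which is not a function with range t; hence [γ [ψ ν]] is the functor — type ((t → (e → e)) → t).
At [γ [ψ ν]] (required: ((t → (e → e)) → t)): γ is (t → t), which is not a function with range ((t → (e → e)) → t); hence [ψ ν] is the functor — type ((t → t) → ((t → (e → e)) → t)).
At [ψ ν] (required: ((t → t) → ((t → (e → e)) → t))): ψ is (e → e), which is not a function with range ((t → t) → ((t → (e → e)) → t)); hence ν is the functor — type ((e → e) → ((t → t) → ((t → (e → e)) → t))).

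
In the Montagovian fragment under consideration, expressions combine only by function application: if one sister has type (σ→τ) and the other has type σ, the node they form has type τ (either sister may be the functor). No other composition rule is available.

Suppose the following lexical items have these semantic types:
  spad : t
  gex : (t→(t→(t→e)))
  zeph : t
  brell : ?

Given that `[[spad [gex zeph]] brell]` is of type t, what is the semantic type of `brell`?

((t→e)→t)

[[spad [gex zeph]] brell] must have type t. The sister [spad [gex zeph]] has type (t→e); that is not a function onto t, so brell must be the functor, of type ((t→e)→t).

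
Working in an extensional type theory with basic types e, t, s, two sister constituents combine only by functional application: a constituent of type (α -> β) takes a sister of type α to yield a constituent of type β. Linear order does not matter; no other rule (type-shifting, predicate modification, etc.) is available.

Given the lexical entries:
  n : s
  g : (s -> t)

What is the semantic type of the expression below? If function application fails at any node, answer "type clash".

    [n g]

t

[n g]: functor g : (s -> t), argument n : s; result t.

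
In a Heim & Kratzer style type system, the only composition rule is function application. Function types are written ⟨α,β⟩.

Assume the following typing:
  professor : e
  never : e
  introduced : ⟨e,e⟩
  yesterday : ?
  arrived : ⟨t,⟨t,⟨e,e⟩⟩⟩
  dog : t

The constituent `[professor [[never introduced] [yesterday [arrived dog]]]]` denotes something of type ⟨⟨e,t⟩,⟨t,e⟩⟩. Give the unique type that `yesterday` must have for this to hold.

⟨⟨t,⟨e,e⟩⟩,⟨e,⟨e,⟨⟨e,t⟩,⟨t,e⟩⟩⟩⟩⟩

[professor [[never introduced] [yesterday [arrived dog]]]] is required to be ⟨⟨e,t⟩,⟨t,e⟩⟩. professor : e cannot yield ⟨⟨e,t⟩,⟨t,e⟩⟩ as functor, so [[never introduced] [yesterday [arrived dog]]] : ⟨e,⟨⟨e,t⟩,⟨t,e⟩⟩⟩.
[[never introduced] [yesterday [arrived dog]]] is required to be ⟨e,⟨⟨e,t⟩,⟨t,e⟩⟩⟩. [never introduced] : e cannot yield ⟨e,⟨⟨e,t⟩,⟨t,e⟩⟩⟩ as functor, so [yesterday [arrived dog]] : ⟨e,⟨e,⟨⟨e,t⟩,⟨t,e⟩⟩⟩⟩.
[yesterday [arrived dog]] is required to be ⟨e,⟨e,⟨⟨e,t⟩,⟨t,e⟩⟩⟩⟩. [arrived dog] : ⟨t,⟨e,e⟩⟩ cannot yield ⟨e,⟨e,⟨⟨e,t⟩,⟨t,e⟩⟩⟩⟩ as functor, so yesterday : ⟨⟨t,⟨e,e⟩⟩,⟨e,⟨e,⟨⟨e,t⟩,⟨t,e⟩⟩⟩⟩⟩.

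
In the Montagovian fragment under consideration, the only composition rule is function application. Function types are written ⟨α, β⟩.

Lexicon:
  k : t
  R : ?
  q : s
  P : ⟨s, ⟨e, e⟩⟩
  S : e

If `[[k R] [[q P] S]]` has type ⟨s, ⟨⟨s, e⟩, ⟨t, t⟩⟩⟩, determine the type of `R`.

⟨t, ⟨e, ⟨s, ⟨⟨s, e⟩, ⟨t, t⟩⟩⟩⟩⟩

[[k R] [[q P] S]] must have type ⟨s, ⟨⟨s, e⟩, ⟨t, t⟩⟩⟩. The sister [[q P] S] has type e; that is not a function onto ⟨s, ⟨⟨s, e⟩, ⟨t, t⟩⟩⟩, so [k R] must be the functor, of type ⟨e, ⟨s, ⟨⟨s, e⟩, ⟨t, t⟩⟩⟩⟩.
[k R] must have type ⟨e, ⟨s, ⟨⟨s, e⟩, ⟨t, t⟩⟩⟩⟩. The sister k has type t; that is not a function onto ⟨e, ⟨s, ⟨⟨s, e⟩, ⟨t, t⟩⟩⟩⟩, so R must be the functor, of type ⟨t, ⟨e, ⟨s, ⟨⟨s, e⟩, ⟨t, t⟩⟩⟩⟩⟩.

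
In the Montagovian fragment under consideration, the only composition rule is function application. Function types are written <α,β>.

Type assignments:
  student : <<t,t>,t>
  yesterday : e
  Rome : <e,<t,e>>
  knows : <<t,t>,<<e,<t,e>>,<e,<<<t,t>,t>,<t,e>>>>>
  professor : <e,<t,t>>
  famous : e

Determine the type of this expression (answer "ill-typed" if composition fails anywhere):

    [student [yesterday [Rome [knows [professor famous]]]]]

[professor famous]: professor is <e,<t,t>>, famous is e; result <t,t>.
[knows [professor famous]]: knows is <<t,t>,<<e,<t,e>>,<e,<<<t,t>,t>,<t,e>>>>>, [professor famous] is <t,t>; result <<e,<t,e>>,<e,<<<t,t>,t>,<t,e>>>>.
[Rome [knows [professor famous]]]: [knows [professor famous]] is <<e,<t,e>>,<e,<<<t,t>,t>,<t,e>>>>, Rome is <e,<t,e>>; result <e,<<<t,t>,t>,<t,e>>>.
[yesterday [Rome [knows [professor famous]]]]: [Rome [knows [professor famous]]] is <e,<<<t,t>,t>,<t,e>>>, yesterday is e; result <<<t,t>,t>,<t,e>>.
[student [yesterday [Rome [knows [professor famous]]]]]: [yesterday [Rome [knows [professor famous]]]] is <<<t,t>,t>,<t,e>>, student is <<t,t>,t>; result <t,e>.

<t,e>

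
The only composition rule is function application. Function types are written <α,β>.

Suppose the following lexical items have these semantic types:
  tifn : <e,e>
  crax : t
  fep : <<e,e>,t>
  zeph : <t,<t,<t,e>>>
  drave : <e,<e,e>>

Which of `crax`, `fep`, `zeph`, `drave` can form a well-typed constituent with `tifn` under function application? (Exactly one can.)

fep

crax : t — neither side's domain matches the other.
fep — combines: fep : <<e,e>,t> takes tifn : <e,e> as argument, giving t.
zeph : <t,<t,<t,e>>> — neither side's domain matches the other.
drave : <e,<e,e>> — neither side's domain matches the other.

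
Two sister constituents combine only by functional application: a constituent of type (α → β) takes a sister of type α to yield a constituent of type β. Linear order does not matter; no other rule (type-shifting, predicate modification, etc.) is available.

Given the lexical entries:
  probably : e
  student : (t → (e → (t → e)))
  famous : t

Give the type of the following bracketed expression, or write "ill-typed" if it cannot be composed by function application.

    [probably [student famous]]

(t → e)

[student famous]: functor student : (t → (e → (t → e))), argument famous : t; result (e → (t → e)).
[probably [student famous]]: functor [student famous] : (e → (t → e)), argument probably : e; result (t → e).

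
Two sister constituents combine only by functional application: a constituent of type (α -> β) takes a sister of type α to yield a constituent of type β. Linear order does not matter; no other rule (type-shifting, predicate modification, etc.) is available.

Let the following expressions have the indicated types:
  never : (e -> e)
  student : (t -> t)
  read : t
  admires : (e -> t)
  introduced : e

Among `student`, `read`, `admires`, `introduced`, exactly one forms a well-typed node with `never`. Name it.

introduced

student : (t -> t) — no; never wants e, and student wants t.
read : t — no; never wants e, and read wants nothing (atomic).
admires : (e -> t) — no; never wants e, and admires wants e.
introduced — combines: never : (e -> e) takes introduced : e as argument, giving e.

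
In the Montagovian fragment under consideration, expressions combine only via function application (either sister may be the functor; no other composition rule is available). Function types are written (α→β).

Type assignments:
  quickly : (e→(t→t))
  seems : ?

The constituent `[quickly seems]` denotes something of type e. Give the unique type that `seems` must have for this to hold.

For [quickly seems] to have type e with quickly of type (e→(t→t)), seems must be the function: seems : ((e→(t→t))→e).

((e→(t→t))→e)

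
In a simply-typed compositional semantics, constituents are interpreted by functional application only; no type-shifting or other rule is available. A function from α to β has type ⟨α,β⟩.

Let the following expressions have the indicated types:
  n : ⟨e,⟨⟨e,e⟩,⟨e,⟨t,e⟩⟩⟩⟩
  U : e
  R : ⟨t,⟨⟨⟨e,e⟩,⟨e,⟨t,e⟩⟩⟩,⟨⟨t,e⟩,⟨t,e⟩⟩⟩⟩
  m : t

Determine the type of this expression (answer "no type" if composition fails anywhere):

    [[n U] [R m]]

[n U]: ⟨e,⟨⟨e,e⟩,⟨e,⟨t,e⟩⟩⟩⟩ applied to e yields ⟨⟨e,e⟩,⟨e,⟨t,e⟩⟩⟩.
[R m]: ⟨t,⟨⟨⟨e,e⟩,⟨e,⟨t,e⟩⟩⟩,⟨⟨t,e⟩,⟨t,e⟩⟩⟩⟩ applied to t yields ⟨⟨⟨e,e⟩,⟨e,⟨t,e⟩⟩⟩,⟨⟨t,e⟩,⟨t,e⟩⟩⟩.
[[n U] [R m]]: ⟨⟨⟨e,e⟩,⟨e,⟨t,e⟩⟩⟩,⟨⟨t,e⟩,⟨t,e⟩⟩⟩ applied to ⟨⟨e,e⟩,⟨e,⟨t,e⟩⟩⟩ yields ⟨⟨t,e⟩,⟨t,e⟩⟩.

⟨⟨t,e⟩,⟨t,e⟩⟩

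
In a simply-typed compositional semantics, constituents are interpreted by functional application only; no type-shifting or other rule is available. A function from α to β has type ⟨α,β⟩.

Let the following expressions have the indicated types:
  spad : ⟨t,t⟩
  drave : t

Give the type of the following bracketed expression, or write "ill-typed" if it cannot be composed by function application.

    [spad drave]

[spad drave]: functor spad : ⟨t,t⟩, argument drave : t; result t.

t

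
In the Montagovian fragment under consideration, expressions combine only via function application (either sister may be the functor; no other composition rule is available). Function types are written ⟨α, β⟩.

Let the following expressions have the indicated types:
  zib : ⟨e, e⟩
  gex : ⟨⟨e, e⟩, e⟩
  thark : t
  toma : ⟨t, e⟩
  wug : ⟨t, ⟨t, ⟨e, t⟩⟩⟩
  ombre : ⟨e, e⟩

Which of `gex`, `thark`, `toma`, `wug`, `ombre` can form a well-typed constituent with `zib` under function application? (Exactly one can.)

gex

gex — combines: gex : ⟨⟨e, e⟩, e⟩ takes zib : ⟨e, e⟩ as argument, giving e.
thark : t — no; zib wants e, and thark wants nothing (atomic).
toma : ⟨t, e⟩ — no; zib wants e, and toma wants t.
wug : ⟨t, ⟨t, ⟨e, t⟩⟩⟩ — no; zib wants e, and wug wants t.
ombre : ⟨e, e⟩ — no; zib wants e, and ombre wants e.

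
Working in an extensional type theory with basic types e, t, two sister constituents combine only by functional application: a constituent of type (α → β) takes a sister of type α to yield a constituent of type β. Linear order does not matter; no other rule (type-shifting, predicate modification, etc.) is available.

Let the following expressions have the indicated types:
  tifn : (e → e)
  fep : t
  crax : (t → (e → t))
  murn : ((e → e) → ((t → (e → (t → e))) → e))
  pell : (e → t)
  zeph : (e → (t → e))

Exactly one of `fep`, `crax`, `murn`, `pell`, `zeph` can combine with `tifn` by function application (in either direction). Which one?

murn

fep : t — tifn needs e; fep needs nothing (atomic); neither fits.
crax : (t → (e → t)) — tifn needs e; crax needs t; neither fits.
murn — combines: murn : ((e → e) → ((t → (e → (t → e))) → e)) takes tifn : (e → e) as argument, giving ((t → (e → (t → e))) → e).
pell : (e → t) — tifn needs e; pell needs e; neither fits.
zeph : (e → (t → e)) — tifn needs e; zeph needs e; neither fits.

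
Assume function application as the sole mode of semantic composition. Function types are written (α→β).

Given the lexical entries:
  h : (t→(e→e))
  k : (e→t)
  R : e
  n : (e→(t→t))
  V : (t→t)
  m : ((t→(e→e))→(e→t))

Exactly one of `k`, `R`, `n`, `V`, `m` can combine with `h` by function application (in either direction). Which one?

k : (e→t) — no; h wants t, and k wants e.
R : e — no; h wants t, and R wants nothing (atomic).
n : (e→(t→t)) — no; h wants t, and n wants e.
V : (t→t) — no; h wants t, and V wants t.
m — combines: m : ((t→(e→e))→(e→t)) takes h : (t→(e→e)) as argument, giving (e→t).

m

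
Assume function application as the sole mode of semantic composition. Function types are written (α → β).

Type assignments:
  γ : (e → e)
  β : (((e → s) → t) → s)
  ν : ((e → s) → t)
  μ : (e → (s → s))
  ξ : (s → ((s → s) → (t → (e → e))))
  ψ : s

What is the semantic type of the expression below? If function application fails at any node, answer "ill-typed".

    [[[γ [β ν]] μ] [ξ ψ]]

[β ν] — β of type (((e → s) → t) → s) combines with ν of type ((e → s) → t): type s.
[γ [β ν]]: (e → e) and s cannot combine by function application — type clash.

ill-typed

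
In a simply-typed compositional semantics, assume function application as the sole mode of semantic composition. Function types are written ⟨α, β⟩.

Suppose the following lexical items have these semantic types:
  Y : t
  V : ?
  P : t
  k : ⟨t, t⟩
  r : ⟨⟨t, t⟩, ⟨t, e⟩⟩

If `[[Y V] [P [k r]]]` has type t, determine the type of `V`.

[[Y V] [P [k r]]] must have type t. The sister [P [k r]] has type e; that is not a function onto t, so [Y V] must be the functor, of type ⟨e, t⟩.
[Y V] must have type ⟨e, t⟩. The sister Y has type t; that is not a function onto ⟨e, t⟩, so V must be the functor, of type ⟨t, ⟨e, t⟩⟩.

⟨t, ⟨e, t⟩⟩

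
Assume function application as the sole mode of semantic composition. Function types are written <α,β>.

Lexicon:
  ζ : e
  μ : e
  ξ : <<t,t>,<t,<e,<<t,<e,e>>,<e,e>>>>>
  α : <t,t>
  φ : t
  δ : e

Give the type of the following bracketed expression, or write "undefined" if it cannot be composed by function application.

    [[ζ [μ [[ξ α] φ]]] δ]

[ξ α]: <<t,t>,<t,<e,<<t,<e,e>>,<e,e>>>>> applied to <t,t> yields <t,<e,<<t,<e,e>>,<e,e>>>>.
[[ξ α] φ]: <t,<e,<<t,<e,e>>,<e,e>>>> applied to t yields <e,<<t,<e,e>>,<e,e>>>.
[μ [[ξ α] φ]]: <e,<<t,<e,e>>,<e,e>>> applied to e yields <<t,<e,e>>,<e,e>>.
At [ζ [μ [[ξ α] φ]]]: neither e nor <<t,<e,e>>,<e,e>> can take the other as argument; the node is ill-typed.

undefined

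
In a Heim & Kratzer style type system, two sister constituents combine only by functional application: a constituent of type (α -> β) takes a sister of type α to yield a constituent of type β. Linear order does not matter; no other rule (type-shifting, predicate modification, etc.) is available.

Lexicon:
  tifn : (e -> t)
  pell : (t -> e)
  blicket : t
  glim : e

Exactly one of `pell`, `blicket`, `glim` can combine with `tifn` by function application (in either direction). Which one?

pell : (t -> e) — does not combine with tifn.
blicket : t — does not combine with tifn.
glim — combines: tifn : (e -> t) takes glim : e as argument, giving t.

glim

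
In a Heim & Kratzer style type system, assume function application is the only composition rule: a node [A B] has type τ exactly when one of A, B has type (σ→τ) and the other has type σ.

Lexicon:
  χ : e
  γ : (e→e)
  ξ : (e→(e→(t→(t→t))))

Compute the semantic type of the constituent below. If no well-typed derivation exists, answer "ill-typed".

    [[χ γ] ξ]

(e→(t→(t→t)))

[χ γ] — γ of type (e→e) combines with χ of type e: type e.
[[χ γ] ξ] — ξ of type (e→(e→(t→(t→t)))) combines with [χ γ] of type e: type (e→(t→(t→t))).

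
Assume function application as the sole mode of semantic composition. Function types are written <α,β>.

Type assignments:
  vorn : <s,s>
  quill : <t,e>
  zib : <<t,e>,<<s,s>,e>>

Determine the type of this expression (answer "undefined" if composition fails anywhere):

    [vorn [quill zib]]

e

At [quill zib], zib : <<t,e>,<<s,s>,e>> takes quill : <t,e>, giving <<s,s>,e>.
At [vorn [quill zib]], [quill zib] : <<s,s>,e> takes vorn : <s,s>, giving e.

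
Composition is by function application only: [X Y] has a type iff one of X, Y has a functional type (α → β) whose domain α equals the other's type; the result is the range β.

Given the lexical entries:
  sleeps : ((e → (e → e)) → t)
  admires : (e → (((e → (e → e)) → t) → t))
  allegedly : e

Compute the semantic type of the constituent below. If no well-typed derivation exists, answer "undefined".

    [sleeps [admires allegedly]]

t

At [admires allegedly], admires : (e → (((e → (e → e)) → t) → t)) takes allegedly : e, giving (((e → (e → e)) → t) → t).
At [sleeps [admires allegedly]], [admires allegedly] : (((e → (e → e)) → t) → t) takes sleeps : ((e → (e → e)) → t), giving t.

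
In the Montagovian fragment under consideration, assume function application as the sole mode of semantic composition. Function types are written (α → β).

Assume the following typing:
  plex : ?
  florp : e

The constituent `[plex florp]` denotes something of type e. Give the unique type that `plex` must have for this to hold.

At [plex florp] (required: e): florp is e, which is not a function with range e; hence plex is the functor — type (e → e).

(e → e)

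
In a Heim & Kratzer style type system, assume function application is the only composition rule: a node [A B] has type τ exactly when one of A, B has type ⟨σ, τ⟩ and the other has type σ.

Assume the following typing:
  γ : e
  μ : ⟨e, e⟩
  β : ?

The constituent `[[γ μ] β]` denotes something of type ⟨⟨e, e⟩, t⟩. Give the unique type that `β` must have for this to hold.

[[γ μ] β] is required to be ⟨⟨e, e⟩, t⟩. [γ μ] : e cannot yield ⟨⟨e, e⟩, t⟩ as functor, so β : ⟨e, ⟨⟨e, e⟩, t⟩⟩.

⟨e, ⟨⟨e, e⟩, t⟩⟩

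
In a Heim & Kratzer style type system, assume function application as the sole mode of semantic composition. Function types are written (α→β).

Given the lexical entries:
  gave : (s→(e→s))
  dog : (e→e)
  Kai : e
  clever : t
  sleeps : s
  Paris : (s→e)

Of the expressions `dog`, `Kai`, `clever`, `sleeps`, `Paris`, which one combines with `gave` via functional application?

sleeps

dog : (e→e) — does not combine with gave.
Kai : e — does not combine with gave.
clever : t — does not combine with gave.
sleeps — combines: gave : (s→(e→s)) takes sleeps : s as argument, giving (e→s).
Paris : (s→e) — does not combine with gave.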